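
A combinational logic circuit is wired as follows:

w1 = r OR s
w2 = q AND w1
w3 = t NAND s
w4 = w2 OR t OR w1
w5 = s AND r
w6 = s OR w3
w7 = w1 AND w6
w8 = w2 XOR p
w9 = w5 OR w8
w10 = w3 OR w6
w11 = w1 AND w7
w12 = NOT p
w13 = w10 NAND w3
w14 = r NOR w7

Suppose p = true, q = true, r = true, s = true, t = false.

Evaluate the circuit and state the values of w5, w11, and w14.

w5 = true, w11 = true, w14 = false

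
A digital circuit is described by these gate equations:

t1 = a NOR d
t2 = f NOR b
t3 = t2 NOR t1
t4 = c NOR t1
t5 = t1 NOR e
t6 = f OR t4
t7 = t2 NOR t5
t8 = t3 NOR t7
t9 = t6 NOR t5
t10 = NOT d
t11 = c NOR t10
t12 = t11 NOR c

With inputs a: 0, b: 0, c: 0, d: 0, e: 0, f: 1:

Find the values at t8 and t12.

t1 = a NOR d = 0 NOR 0 = 1
t2 = f NOR b = 1 NOR 0 = 0
t3 = t2 NOR t1 = 0 NOR 1 = 0
t5 = t1 NOR e = 1 NOR 0 = 0
t7 = t2 NOR t5 = 0 NOR 0 = 1
t8 = t3 NOR t7 = 0 NOR 1 = 0
t10 = NOT d = NOT 0 = 1
t11 = c NOR t10 = 0 NOR 1 = 0
t12 = t11 NOR c = 0 NOR 0 = 1

t8 = 0; t12 = 1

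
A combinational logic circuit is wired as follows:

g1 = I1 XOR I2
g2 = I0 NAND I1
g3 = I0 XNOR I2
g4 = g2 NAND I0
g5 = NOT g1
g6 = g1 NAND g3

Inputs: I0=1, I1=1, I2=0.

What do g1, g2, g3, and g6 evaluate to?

g1 = I1 XOR I2 = 1 XOR 0 = 1
g2 = I0 NAND I1 = 1 NAND 1 = 0
g3 = I0 XNOR I2 = 1 XNOR 0 = 0
g6 = g1 NAND g3 = 1 NAND 0 = 1

g1 = 1, g2 = 0, g3 = 0, g6 = 1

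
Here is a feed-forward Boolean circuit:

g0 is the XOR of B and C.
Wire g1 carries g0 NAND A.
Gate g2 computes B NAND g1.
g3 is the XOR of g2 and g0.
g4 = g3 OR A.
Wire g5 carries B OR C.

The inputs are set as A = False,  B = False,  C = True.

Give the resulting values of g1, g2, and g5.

g1 = True; g2 = True; g5 = True

g0 = B XOR C = False XOR True = True
g1 = g0 NAND A = True NAND False = True
g2 = B NAND g1 = False NAND True = True
g5 = B OR C = False OR True = True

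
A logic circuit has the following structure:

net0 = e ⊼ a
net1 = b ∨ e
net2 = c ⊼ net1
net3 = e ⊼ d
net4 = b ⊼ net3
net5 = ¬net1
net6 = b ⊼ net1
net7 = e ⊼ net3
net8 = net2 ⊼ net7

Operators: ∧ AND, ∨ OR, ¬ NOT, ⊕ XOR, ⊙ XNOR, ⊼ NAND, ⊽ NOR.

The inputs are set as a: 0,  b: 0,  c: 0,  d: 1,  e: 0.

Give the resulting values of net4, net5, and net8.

net4 = 1; net5 = 1; net8 = 0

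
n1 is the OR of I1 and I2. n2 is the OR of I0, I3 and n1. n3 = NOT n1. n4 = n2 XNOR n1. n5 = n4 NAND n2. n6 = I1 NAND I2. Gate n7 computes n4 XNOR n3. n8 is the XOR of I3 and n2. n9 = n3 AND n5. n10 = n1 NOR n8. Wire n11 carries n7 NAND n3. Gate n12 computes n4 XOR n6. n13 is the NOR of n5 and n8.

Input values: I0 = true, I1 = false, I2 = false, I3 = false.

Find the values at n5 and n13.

n5 = true  n13 = false

n1 = I1 OR I2 = false OR false = false
n2 = I0 OR I3 OR n1 = true OR false OR false = true
n4 = n2 XNOR n1 = true XNOR false = false
n5 = n4 NAND n2 = false NAND true = true
n8 = I3 XOR n2 = false XOR true = true
n13 = n5 NOR n8 = true NOR true = false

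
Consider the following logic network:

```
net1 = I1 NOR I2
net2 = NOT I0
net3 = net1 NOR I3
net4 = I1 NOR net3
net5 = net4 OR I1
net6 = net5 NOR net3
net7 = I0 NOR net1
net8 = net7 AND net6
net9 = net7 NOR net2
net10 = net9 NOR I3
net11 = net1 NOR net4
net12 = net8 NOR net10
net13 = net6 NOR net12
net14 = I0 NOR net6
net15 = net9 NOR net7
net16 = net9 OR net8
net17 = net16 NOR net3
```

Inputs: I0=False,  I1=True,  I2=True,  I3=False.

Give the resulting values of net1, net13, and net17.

net1 = I1 NOR I2 = True NOR True = False
net2 = NOT I0 = NOT False = True
net3 = net1 NOR I3 = False NOR False = True
net4 = I1 NOR net3 = True NOR True = False
net5 = net4 OR I1 = False OR True = True
net6 = net5 NOR net3 = True NOR True = False
net7 = I0 NOR net1 = False NOR False = True
net8 = net7 AND net6 = True AND False = False
net9 = net7 NOR net2 = True NOR True = False
net10 = net9 NOR I3 = False NOR False = True
net12 = net8 NOR net10 = False NOR True = False
net13 = net6 NOR net12 = False NOR False = True
net16 = net9 OR net8 = False OR False = False
net17 = net16 NOR net3 = False NOR True = False

net1 = False, net13 = True, net17 = False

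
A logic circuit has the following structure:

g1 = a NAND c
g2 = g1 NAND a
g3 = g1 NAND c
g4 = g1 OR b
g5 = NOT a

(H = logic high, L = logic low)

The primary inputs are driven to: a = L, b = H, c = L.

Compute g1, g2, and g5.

g1 = H; g2 = H; g5 = H

g1 = a NAND c = L NAND L = H
g2 = g1 NAND a = H NAND L = H
g5 = NOT a = NOT L = H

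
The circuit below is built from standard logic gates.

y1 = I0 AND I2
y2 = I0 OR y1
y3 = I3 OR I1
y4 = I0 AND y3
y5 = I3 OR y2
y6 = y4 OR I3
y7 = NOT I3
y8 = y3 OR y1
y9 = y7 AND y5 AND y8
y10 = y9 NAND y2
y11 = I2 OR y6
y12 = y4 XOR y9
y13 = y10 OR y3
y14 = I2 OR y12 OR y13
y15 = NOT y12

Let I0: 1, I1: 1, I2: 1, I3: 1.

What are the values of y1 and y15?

y1 = 1; y15 = 0

y1 = I0 AND I2 = 1 AND 1 = 1
y2 = I0 OR y1 = 1 OR 1 = 1
y3 = I3 OR I1 = 1 OR 1 = 1
y4 = I0 AND y3 = 1 AND 1 = 1
y5 = I3 OR y2 = 1 OR 1 = 1
y7 = NOT I3 = NOT 1 = 0
y8 = y3 OR y1 = 1 OR 1 = 1
y9 = y7 AND y5 AND y8 = 0 AND 1 AND 1 = 0
y12 = y4 XOR y9 = 1 XOR 0 = 1
y15 = NOT y12 = NOT 1 = 0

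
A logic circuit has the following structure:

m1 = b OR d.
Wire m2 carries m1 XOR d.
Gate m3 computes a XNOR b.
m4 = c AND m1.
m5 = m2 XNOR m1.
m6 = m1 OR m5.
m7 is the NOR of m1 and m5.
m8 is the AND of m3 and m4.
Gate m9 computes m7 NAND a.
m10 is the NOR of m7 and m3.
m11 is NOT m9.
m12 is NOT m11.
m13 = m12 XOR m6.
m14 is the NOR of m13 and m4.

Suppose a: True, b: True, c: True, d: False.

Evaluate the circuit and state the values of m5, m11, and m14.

m5 = True, m11 = False, m14 = False

m1 = b OR d = True OR False = True
m2 = m1 XOR d = True XOR False = True
m4 = c AND m1 = True AND True = True
m5 = m2 XNOR m1 = True XNOR True = True
m6 = m1 OR m5 = True OR True = True
m7 = m1 NOR m5 = True NOR True = False
m9 = m7 NAND a = False NAND True = True
m11 = NOT m9 = NOT True = False
m12 = NOT m11 = NOT False = True
m13 = m12 XOR m6 = True XOR True = False
m14 = m13 NOR m4 = False NOR True = False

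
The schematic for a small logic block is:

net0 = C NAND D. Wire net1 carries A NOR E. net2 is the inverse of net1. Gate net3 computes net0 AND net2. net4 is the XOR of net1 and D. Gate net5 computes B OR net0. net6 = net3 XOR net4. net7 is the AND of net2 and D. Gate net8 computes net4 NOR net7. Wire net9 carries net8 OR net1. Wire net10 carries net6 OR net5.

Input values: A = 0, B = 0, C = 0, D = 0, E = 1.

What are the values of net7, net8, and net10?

net0 = C NAND D = 0 NAND 0 = 1
net1 = A NOR E = 0 NOR 1 = 0
net2 = NOT net1 = NOT 0 = 1
net3 = net0 AND net2 = 1 AND 1 = 1
net4 = net1 XOR D = 0 XOR 0 = 0
net5 = B OR net0 = 0 OR 1 = 1
net6 = net3 XOR net4 = 1 XOR 0 = 1
net7 = net2 AND D = 1 AND 0 = 0
net8 = net4 NOR net7 = 0 NOR 0 = 1
net10 = net6 OR net5 = 1 OR 1 = 1

net7 = 0; net8 = 1; net10 = 1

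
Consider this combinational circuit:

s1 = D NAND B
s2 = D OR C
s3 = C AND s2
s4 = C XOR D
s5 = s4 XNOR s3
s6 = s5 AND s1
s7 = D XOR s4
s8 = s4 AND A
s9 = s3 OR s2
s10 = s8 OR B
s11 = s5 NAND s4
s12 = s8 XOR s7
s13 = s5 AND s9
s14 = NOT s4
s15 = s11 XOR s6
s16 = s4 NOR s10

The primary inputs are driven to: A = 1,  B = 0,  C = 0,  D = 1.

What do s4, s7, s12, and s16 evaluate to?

s4 = C XOR D = 0 XOR 1 = 1
s7 = D XOR s4 = 1 XOR 1 = 0
s8 = s4 AND A = 1 AND 1 = 1
s10 = s8 OR B = 1 OR 0 = 1
s12 = s8 XOR s7 = 1 XOR 0 = 1
s16 = s4 NOR s10 = 1 NOR 1 = 0

s4 = 1, s7 = 0, s12 = 1, s16 = 0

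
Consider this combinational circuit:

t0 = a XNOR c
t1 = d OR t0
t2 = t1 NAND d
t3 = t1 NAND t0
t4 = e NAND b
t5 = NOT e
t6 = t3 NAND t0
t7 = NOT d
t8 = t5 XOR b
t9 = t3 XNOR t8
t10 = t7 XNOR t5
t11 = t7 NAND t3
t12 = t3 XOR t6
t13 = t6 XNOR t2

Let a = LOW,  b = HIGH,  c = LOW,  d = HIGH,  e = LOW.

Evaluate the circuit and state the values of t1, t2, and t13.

t1 = HIGH  t2 = LOW  t13 = LOW

t0 = a XNOR c = LOW XNOR LOW = HIGH
t1 = d OR t0 = HIGH OR HIGH = HIGH
t2 = t1 NAND d = HIGH NAND HIGH = LOW
t3 = t1 NAND t0 = HIGH NAND HIGH = LOW
t6 = t3 NAND t0 = LOW NAND HIGH = HIGH
t13 = t6 XNOR t2 = HIGH XNOR LOW = LOW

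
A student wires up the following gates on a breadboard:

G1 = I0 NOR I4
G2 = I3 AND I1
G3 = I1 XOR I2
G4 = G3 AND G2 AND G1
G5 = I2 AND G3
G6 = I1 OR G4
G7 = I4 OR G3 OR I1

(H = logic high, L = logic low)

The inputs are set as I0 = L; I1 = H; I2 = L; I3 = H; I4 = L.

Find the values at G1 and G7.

G1 = H; G7 = H

G1 = I0 NOR I4 = L NOR L = H
G3 = I1 XOR I2 = H XOR L = H
G7 = I4 OR G3 OR I1 = L OR H OR H = H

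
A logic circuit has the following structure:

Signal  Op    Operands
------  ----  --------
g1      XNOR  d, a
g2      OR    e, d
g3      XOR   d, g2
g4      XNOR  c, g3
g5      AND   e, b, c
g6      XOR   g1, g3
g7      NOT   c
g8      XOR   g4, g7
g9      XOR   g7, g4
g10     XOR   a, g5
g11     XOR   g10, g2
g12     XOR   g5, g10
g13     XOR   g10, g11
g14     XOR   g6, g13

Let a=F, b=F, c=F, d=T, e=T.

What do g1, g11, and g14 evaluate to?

g1 = F; g11 = T; g14 = T

g1 = d XNOR a = T XNOR F = F
g2 = e OR d = T OR T = T
g3 = d XOR g2 = T XOR T = F
g5 = e AND b AND c = T AND F AND F = F
g6 = g1 XOR g3 = F XOR F = F
g10 = a XOR g5 = F XOR F = F
g11 = g10 XOR g2 = F XOR T = T
g13 = g10 XOR g11 = F XOR T = T
g14 = g6 XOR g13 = F XOR T = T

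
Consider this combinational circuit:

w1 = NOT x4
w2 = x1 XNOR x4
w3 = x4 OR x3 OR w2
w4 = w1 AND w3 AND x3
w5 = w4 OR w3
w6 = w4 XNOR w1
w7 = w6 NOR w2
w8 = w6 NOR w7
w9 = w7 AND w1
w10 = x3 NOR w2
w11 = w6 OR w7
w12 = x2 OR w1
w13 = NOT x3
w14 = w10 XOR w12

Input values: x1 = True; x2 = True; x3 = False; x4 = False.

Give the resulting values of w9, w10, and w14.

w9 = True, w10 = True, w14 = False

w1 = NOT x4 = NOT False = True
w2 = x1 XNOR x4 = True XNOR False = False
w3 = x4 OR x3 OR w2 = False OR False OR False = False
w4 = w1 AND w3 AND x3 = True AND False AND False = False
w6 = w4 XNOR w1 = False XNOR True = False
w7 = w6 NOR w2 = False NOR False = True
w9 = w7 AND w1 = True AND True = True
w10 = x3 NOR w2 = False NOR False = True
w12 = x2 OR w1 = True OR True = True
w14 = w10 XOR w12 = True XOR True = False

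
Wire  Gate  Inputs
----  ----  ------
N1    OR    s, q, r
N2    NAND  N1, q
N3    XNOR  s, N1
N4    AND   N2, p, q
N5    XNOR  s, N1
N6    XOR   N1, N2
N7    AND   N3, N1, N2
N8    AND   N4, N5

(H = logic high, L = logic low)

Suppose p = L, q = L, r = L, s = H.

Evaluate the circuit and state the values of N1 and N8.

N1 = H, N8 = L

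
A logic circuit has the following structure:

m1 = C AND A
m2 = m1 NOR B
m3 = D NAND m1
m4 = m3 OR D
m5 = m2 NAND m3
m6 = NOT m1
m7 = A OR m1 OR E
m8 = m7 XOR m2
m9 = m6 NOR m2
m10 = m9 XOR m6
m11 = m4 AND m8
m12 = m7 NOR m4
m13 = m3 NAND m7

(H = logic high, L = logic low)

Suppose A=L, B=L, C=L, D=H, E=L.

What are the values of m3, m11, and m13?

m3 = H; m11 = H; m13 = H

m1 = C AND A = L AND L = L
m2 = m1 NOR B = L NOR L = H
m3 = D NAND m1 = H NAND L = H
m4 = m3 OR D = H OR H = H
m7 = A OR m1 OR E = L OR L OR L = L
m8 = m7 XOR m2 = L XOR H = H
m11 = m4 AND m8 = H AND H = H
m13 = m3 NAND m7 = H NAND L = H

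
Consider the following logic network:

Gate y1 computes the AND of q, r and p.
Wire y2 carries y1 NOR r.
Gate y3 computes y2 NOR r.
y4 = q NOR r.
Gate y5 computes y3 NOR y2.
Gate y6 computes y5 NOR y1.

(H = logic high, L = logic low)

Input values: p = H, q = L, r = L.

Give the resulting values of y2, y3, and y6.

y2 = H, y3 = L, y6 = H

y1 = q AND r AND p = L AND L AND H = L
y2 = y1 NOR r = L NOR L = H
y3 = y2 NOR r = H NOR L = L
y5 = y3 NOR y2 = L NOR H = L
y6 = y5 NOR y1 = L NOR L = H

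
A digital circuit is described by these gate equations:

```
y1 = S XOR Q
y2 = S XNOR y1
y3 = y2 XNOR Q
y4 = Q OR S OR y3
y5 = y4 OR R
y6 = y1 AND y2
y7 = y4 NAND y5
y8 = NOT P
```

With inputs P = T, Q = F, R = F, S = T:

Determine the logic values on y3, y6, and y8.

y3 = F, y6 = T, y8 = F

y1 = S XOR Q = T XOR F = T
y2 = S XNOR y1 = T XNOR T = T
y3 = y2 XNOR Q = T XNOR F = F
y6 = y1 AND y2 = T AND T = T
y8 = NOT P = NOT T = F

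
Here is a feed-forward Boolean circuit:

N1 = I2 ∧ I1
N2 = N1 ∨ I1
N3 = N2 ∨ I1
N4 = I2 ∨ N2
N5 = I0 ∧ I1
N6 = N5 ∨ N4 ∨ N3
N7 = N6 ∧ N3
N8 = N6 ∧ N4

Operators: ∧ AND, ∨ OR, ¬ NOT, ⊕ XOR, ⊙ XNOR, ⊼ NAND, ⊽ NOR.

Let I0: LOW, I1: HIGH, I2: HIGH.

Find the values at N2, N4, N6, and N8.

N2 = HIGH; N4 = HIGH; N6 = HIGH; N8 = HIGH

N1 = I2 AND I1 = HIGH AND HIGH = HIGH
N2 = N1 OR I1 = HIGH OR HIGH = HIGH
N3 = N2 OR I1 = HIGH OR HIGH = HIGH
N4 = I2 OR N2 = HIGH OR HIGH = HIGH
N5 = I0 AND I1 = LOW AND HIGH = LOW
N6 = N5 OR N4 OR N3 = LOW OR HIGH OR HIGH = HIGH
N8 = N6 AND N4 = HIGH AND HIGH = HIGH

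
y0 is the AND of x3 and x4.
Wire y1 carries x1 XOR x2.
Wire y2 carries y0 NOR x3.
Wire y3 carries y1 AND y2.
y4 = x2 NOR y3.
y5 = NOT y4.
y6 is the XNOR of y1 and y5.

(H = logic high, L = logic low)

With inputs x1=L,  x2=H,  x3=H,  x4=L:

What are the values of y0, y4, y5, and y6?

y0 = L; y4 = L; y5 = H; y6 = H

y0 = x3 AND x4 = H AND L = L
y1 = x1 XOR x2 = L XOR H = H
y2 = y0 NOR x3 = L NOR H = L
y3 = y1 AND y2 = H AND L = L
y4 = x2 NOR y3 = H NOR L = L
y5 = NOT y4 = NOT L = H
y6 = y1 XNOR y5 = H XNOR H = H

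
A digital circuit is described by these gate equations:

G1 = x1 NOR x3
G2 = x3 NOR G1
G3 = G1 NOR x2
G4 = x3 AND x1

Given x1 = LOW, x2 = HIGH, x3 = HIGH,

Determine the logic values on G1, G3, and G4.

G1 = x1 NOR x3 = LOW NOR HIGH = LOW
G3 = G1 NOR x2 = LOW NOR HIGH = LOW
G4 = x3 AND x1 = HIGH AND LOW = LOW

G1 = LOW, G3 = LOW, G4 = LOW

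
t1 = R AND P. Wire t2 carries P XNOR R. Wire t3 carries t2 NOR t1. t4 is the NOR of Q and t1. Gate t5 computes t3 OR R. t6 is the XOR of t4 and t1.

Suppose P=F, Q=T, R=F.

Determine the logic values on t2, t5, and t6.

t1 = R AND P = F AND F = F
t2 = P XNOR R = F XNOR F = T
t3 = t2 NOR t1 = T NOR F = F
t4 = Q NOR t1 = T NOR F = F
t5 = t3 OR R = F OR F = F
t6 = t4 XOR t1 = F XOR F = F

t2 = T  t5 = F  t6 = F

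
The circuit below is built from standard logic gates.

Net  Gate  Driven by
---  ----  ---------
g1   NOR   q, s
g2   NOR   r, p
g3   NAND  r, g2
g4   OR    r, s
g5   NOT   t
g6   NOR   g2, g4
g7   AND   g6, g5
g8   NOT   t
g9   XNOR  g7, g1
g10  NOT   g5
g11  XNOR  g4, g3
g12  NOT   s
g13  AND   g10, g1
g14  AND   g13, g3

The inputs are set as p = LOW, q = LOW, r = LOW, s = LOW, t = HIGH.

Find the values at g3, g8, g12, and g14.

g3 = HIGH, g8 = LOW, g12 = HIGH, g14 = HIGH

g1 = q NOR s = LOW NOR LOW = HIGH
g2 = r NOR p = LOW NOR LOW = HIGH
g3 = r NAND g2 = LOW NAND HIGH = HIGH
g5 = NOT t = NOT HIGH = LOW
g8 = NOT t = NOT HIGH = LOW
g10 = NOT g5 = NOT LOW = HIGH
g12 = NOT s = NOT LOW = HIGH
g13 = g10 AND g1 = HIGH AND HIGH = HIGH
g14 = g13 AND g3 = HIGH AND HIGH = HIGH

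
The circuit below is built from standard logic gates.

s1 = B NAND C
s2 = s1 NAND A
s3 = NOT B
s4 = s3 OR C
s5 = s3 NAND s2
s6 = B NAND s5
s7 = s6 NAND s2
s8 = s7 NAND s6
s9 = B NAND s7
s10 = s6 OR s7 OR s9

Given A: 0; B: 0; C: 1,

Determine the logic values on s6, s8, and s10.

s6 = 1, s8 = 1, s10 = 1

s1 = B NAND C = 0 NAND 1 = 1
s2 = s1 NAND A = 1 NAND 0 = 1
s3 = NOT B = NOT 0 = 1
s5 = s3 NAND s2 = 1 NAND 1 = 0
s6 = B NAND s5 = 0 NAND 0 = 1
s7 = s6 NAND s2 = 1 NAND 1 = 0
s8 = s7 NAND s6 = 0 NAND 1 = 1
s9 = B NAND s7 = 0 NAND 0 = 1
s10 = s6 OR s7 OR s9 = 1 OR 0 OR 1 = 1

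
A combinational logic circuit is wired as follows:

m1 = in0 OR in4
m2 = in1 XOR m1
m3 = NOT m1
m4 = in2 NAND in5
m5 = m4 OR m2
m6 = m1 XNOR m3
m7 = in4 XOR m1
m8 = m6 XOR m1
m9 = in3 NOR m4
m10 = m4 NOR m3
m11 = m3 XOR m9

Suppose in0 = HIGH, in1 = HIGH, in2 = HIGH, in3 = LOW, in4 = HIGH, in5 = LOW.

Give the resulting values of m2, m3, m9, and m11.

m1 = in0 OR in4 = HIGH OR HIGH = HIGH
m2 = in1 XOR m1 = HIGH XOR HIGH = LOW
m3 = NOT m1 = NOT HIGH = LOW
m4 = in2 NAND in5 = HIGH NAND LOW = HIGH
m9 = in3 NOR m4 = LOW NOR HIGH = LOW
m11 = m3 XOR m9 = LOW XOR LOW = LOW

m2 = LOW  m3 = LOW  m9 = LOW  m11 = LOW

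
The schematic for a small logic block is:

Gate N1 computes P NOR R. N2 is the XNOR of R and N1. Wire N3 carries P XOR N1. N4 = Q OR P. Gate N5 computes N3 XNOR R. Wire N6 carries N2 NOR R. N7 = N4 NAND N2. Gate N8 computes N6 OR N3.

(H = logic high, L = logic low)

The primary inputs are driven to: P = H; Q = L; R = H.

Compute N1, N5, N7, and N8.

N1 = L, N5 = H, N7 = H, N8 = H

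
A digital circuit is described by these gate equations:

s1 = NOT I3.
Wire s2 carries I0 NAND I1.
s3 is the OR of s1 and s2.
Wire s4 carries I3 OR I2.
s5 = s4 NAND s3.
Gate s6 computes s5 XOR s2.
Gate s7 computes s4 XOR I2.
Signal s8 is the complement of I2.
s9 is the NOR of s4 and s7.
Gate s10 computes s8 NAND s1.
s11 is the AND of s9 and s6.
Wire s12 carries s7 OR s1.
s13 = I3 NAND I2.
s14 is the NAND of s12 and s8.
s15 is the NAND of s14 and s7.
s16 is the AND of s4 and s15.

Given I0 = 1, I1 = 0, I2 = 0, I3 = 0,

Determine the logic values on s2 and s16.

s2 = 1; s16 = 0

s1 = NOT I3 = NOT 0 = 1
s2 = I0 NAND I1 = 1 NAND 0 = 1
s4 = I3 OR I2 = 0 OR 0 = 0
s7 = s4 XOR I2 = 0 XOR 0 = 0
s8 = NOT I2 = NOT 0 = 1
s12 = s7 OR s1 = 0 OR 1 = 1
s14 = s12 NAND s8 = 1 NAND 1 = 0
s15 = s14 NAND s7 = 0 NAND 0 = 1
s16 = s4 AND s15 = 0 AND 1 = 0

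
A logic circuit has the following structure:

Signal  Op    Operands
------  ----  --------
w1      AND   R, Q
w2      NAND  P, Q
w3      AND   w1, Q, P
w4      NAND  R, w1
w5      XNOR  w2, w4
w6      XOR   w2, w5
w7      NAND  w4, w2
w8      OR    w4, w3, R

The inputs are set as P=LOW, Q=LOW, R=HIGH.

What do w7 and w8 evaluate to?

w1 = R AND Q = HIGH AND LOW = LOW
w2 = P NAND Q = LOW NAND LOW = HIGH
w3 = w1 AND Q AND P = LOW AND LOW AND LOW = LOW
w4 = R NAND w1 = HIGH NAND LOW = HIGH
w7 = w4 NAND w2 = HIGH NAND HIGH = LOW
w8 = w4 OR w3 OR R = HIGH OR LOW OR HIGH = HIGH

w7 = LOW, w8 = HIGH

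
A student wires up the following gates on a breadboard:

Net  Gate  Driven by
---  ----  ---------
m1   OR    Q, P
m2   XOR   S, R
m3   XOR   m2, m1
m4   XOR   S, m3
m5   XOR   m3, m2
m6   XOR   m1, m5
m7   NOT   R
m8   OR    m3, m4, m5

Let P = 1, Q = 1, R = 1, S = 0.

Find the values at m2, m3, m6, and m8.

m1 = Q OR P = 1 OR 1 = 1
m2 = S XOR R = 0 XOR 1 = 1
m3 = m2 XOR m1 = 1 XOR 1 = 0
m4 = S XOR m3 = 0 XOR 0 = 0
m5 = m3 XOR m2 = 0 XOR 1 = 1
m6 = m1 XOR m5 = 1 XOR 1 = 0
m8 = m3 OR m4 OR m5 = 0 OR 0 OR 1 = 1

m2 = 1  m3 = 0  m6 = 0  m8 = 1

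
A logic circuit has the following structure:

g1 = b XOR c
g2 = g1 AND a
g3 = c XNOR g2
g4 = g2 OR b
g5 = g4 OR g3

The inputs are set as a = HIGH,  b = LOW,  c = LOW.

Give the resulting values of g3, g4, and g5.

g3 = HIGH  g4 = LOW  g5 = HIGH

g1 = b XOR c = LOW XOR LOW = LOW
g2 = g1 AND a = LOW AND HIGH = LOW
g3 = c XNOR g2 = LOW XNOR LOW = HIGH
g4 = g2 OR b = LOW OR LOW = LOW
g5 = g4 OR g3 = LOW OR HIGH = HIGH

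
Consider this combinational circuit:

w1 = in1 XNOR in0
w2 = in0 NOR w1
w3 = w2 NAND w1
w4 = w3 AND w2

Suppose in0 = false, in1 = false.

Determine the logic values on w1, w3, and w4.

w1 = true  w3 = true  w4 = false

w1 = in1 XNOR in0 = false XNOR false = true
w2 = in0 NOR w1 = false NOR true = false
w3 = w2 NAND w1 = false NAND true = true
w4 = w3 AND w2 = true AND false = false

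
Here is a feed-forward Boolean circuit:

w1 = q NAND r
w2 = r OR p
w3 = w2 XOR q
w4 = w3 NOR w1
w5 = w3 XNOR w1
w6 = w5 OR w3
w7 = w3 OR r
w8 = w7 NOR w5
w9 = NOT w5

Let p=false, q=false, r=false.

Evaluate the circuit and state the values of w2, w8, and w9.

w2 = false; w8 = true; w9 = true

w1 = q NAND r = false NAND false = true
w2 = r OR p = false OR false = false
w3 = w2 XOR q = false XOR false = false
w5 = w3 XNOR w1 = false XNOR true = false
w7 = w3 OR r = false OR false = false
w8 = w7 NOR w5 = false NOR false = true
w9 = NOT w5 = NOT false = true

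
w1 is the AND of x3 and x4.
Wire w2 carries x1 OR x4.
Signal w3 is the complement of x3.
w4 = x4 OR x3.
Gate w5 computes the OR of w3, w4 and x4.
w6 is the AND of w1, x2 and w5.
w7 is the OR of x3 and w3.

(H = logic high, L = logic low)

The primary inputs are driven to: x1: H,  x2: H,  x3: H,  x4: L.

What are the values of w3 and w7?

w3 = L, w7 = H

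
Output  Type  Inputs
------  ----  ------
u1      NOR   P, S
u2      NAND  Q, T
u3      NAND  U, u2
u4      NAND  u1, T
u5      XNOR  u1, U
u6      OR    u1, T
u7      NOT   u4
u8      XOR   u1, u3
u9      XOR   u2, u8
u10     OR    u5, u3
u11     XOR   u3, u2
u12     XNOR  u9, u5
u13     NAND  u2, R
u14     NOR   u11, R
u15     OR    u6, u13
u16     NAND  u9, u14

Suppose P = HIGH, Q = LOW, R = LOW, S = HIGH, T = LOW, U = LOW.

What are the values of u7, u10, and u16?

u7 = LOW, u10 = HIGH, u16 = HIGH

u1 = P NOR S = HIGH NOR HIGH = LOW
u2 = Q NAND T = LOW NAND LOW = HIGH
u3 = U NAND u2 = LOW NAND HIGH = HIGH
u4 = u1 NAND T = LOW NAND LOW = HIGH
u5 = u1 XNOR U = LOW XNOR LOW = HIGH
u7 = NOT u4 = NOT HIGH = LOW
u8 = u1 XOR u3 = LOW XOR HIGH = HIGH
u9 = u2 XOR u8 = HIGH XOR HIGH = LOW
u10 = u5 OR u3 = HIGH OR HIGH = HIGH
u11 = u3 XOR u2 = HIGH XOR HIGH = LOW
u14 = u11 NOR R = LOW NOR LOW = HIGH
u16 = u9 NAND u14 = LOW NAND HIGH = HIGH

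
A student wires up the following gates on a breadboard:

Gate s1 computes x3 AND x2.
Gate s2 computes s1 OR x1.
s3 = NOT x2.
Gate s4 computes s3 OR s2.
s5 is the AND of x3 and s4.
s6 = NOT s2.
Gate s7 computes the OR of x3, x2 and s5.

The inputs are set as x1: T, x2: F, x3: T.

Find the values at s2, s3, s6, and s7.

s2 = T, s3 = T, s6 = F, s7 = T

s1 = x3 AND x2 = T AND F = F
s2 = s1 OR x1 = F OR T = T
s3 = NOT x2 = NOT F = T
s4 = s3 OR s2 = T OR T = T
s5 = x3 AND s4 = T AND T = T
s6 = NOT s2 = NOT T = F
s7 = x3 OR x2 OR s5 = T OR F OR T = T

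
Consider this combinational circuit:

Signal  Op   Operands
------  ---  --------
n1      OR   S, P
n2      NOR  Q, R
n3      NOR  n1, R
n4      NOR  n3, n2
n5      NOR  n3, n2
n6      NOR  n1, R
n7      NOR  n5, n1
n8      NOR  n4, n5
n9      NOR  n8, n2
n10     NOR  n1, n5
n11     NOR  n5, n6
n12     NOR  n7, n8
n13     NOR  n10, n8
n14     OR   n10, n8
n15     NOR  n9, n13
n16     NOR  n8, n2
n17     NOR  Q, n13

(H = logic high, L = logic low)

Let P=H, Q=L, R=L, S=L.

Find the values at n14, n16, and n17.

n1 = S OR P = L OR H = H
n2 = Q NOR R = L NOR L = H
n3 = n1 NOR R = H NOR L = L
n4 = n3 NOR n2 = L NOR H = L
n5 = n3 NOR n2 = L NOR H = L
n8 = n4 NOR n5 = L NOR L = H
n10 = n1 NOR n5 = H NOR L = L
n13 = n10 NOR n8 = L NOR H = L
n14 = n10 OR n8 = L OR H = H
n16 = n8 NOR n2 = H NOR H = L
n17 = Q NOR n13 = L NOR L = H

n14 = H; n16 = L; n17 = H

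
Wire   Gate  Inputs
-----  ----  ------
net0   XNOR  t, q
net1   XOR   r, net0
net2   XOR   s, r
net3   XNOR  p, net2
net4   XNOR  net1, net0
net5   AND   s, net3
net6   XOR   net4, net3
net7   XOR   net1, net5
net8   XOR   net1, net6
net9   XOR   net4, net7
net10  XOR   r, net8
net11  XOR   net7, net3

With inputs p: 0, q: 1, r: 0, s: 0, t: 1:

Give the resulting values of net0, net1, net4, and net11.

net0 = 1  net1 = 1  net4 = 1  net11 = 0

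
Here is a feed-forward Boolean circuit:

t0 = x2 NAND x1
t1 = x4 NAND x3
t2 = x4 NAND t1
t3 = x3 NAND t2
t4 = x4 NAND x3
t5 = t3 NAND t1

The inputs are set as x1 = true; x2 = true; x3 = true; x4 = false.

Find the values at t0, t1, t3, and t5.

t0 = false; t1 = true; t3 = false; t5 = true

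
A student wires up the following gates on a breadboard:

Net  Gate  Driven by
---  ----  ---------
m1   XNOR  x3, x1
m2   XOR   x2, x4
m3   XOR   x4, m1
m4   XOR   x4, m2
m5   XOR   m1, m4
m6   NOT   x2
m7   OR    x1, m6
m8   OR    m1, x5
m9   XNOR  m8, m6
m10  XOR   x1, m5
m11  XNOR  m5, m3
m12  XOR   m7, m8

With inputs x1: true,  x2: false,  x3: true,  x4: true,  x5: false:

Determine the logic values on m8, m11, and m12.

m1 = x3 XNOR x1 = true XNOR true = true
m2 = x2 XOR x4 = false XOR true = true
m3 = x4 XOR m1 = true XOR true = false
m4 = x4 XOR m2 = true XOR true = false
m5 = m1 XOR m4 = true XOR false = true
m6 = NOT x2 = NOT false = true
m7 = x1 OR m6 = true OR true = true
m8 = m1 OR x5 = true OR false = true
m11 = m5 XNOR m3 = true XNOR false = false
m12 = m7 XOR m8 = true XOR true = false

m8 = true, m11 = false, m12 = false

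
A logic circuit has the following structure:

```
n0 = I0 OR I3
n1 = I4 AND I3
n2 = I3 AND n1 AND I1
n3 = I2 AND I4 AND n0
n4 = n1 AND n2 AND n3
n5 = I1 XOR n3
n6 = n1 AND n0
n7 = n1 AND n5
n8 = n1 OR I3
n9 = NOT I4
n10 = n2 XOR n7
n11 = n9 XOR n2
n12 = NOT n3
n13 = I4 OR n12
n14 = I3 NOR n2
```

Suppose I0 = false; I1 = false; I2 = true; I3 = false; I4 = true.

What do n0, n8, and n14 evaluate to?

n0 = false, n8 = false, n14 = true

n0 = I0 OR I3 = false OR false = false
n1 = I4 AND I3 = true AND false = false
n2 = I3 AND n1 AND I1 = false AND false AND false = false
n8 = n1 OR I3 = false OR false = false
n14 = I3 NOR n2 = false NOR false = true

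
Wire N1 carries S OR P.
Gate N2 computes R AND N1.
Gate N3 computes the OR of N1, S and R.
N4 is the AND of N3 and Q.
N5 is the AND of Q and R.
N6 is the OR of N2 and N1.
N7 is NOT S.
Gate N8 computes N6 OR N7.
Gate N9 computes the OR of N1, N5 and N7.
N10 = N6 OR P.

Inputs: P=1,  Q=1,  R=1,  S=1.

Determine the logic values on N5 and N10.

N5 = 1, N10 = 1

N1 = S OR P = 1 OR 1 = 1
N2 = R AND N1 = 1 AND 1 = 1
N5 = Q AND R = 1 AND 1 = 1
N6 = N2 OR N1 = 1 OR 1 = 1
N10 = N6 OR P = 1 OR 1 = 1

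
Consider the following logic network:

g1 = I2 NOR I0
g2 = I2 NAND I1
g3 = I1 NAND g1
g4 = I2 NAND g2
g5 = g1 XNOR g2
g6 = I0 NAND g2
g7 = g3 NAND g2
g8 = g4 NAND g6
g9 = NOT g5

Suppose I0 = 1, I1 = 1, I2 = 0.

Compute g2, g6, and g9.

g2 = 1  g6 = 0  g9 = 1

g1 = I2 NOR I0 = 0 NOR 1 = 0
g2 = I2 NAND I1 = 0 NAND 1 = 1
g5 = g1 XNOR g2 = 0 XNOR 1 = 0
g6 = I0 NAND g2 = 1 NAND 1 = 0
g9 = NOT g5 = NOT 0 = 1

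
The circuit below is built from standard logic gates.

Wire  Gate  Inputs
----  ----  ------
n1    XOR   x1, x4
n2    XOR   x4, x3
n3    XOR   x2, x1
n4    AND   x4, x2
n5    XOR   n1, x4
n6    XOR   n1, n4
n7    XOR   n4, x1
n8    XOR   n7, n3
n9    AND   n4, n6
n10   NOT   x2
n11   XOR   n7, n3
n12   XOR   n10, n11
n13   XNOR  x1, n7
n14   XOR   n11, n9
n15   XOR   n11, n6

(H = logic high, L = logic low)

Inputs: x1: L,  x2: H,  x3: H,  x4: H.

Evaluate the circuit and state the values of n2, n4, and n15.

n1 = x1 XOR x4 = L XOR H = H
n2 = x4 XOR x3 = H XOR H = L
n3 = x2 XOR x1 = H XOR L = H
n4 = x4 AND x2 = H AND H = H
n6 = n1 XOR n4 = H XOR H = L
n7 = n4 XOR x1 = H XOR L = H
n11 = n7 XOR n3 = H XOR H = L
n15 = n11 XOR n6 = L XOR L = L

n2 = L, n4 = H, n15 = L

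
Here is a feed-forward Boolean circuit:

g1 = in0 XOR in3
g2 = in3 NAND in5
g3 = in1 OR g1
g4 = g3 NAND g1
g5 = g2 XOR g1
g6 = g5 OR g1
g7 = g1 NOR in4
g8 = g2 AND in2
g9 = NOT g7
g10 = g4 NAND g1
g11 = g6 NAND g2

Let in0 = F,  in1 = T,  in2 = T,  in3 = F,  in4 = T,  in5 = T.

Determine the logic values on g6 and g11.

g6 = T, g11 = F

g1 = in0 XOR in3 = F XOR F = F
g2 = in3 NAND in5 = F NAND T = T
g5 = g2 XOR g1 = T XOR F = T
g6 = g5 OR g1 = T OR F = T
g11 = g6 NAND g2 = T NAND T = F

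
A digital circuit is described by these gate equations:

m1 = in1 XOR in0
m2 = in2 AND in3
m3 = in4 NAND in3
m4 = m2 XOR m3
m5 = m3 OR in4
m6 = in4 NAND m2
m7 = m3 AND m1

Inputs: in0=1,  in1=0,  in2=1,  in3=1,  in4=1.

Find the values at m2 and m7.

m1 = in1 XOR in0 = 0 XOR 1 = 1
m2 = in2 AND in3 = 1 AND 1 = 1
m3 = in4 NAND in3 = 1 NAND 1 = 0
m7 = m3 AND m1 = 0 AND 1 = 0

m2 = 1, m7 = 0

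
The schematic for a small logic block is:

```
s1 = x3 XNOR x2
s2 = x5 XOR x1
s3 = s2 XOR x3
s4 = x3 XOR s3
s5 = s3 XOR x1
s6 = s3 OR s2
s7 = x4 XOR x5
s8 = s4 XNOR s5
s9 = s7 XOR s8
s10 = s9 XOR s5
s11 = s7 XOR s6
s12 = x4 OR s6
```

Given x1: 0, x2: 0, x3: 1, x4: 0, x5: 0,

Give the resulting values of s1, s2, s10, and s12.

s1 = x3 XNOR x2 = 1 XNOR 0 = 0
s2 = x5 XOR x1 = 0 XOR 0 = 0
s3 = s2 XOR x3 = 0 XOR 1 = 1
s4 = x3 XOR s3 = 1 XOR 1 = 0
s5 = s3 XOR x1 = 1 XOR 0 = 1
s6 = s3 OR s2 = 1 OR 0 = 1
s7 = x4 XOR x5 = 0 XOR 0 = 0
s8 = s4 XNOR s5 = 0 XNOR 1 = 0
s9 = s7 XOR s8 = 0 XOR 0 = 0
s10 = s9 XOR s5 = 0 XOR 1 = 1
s12 = x4 OR s6 = 0 OR 1 = 1

s1 = 0, s2 = 0, s10 = 1, s12 = 1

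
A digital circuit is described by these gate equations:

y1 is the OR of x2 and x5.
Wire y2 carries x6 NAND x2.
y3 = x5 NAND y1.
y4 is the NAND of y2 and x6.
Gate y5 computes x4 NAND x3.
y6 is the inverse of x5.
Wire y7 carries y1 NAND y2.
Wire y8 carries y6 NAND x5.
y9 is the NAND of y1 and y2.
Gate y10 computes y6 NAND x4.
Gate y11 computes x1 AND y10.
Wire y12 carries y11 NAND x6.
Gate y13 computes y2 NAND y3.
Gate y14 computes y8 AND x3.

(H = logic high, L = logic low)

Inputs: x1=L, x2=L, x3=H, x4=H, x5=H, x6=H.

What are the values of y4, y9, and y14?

y4 = L, y9 = L, y14 = H

y1 = x2 OR x5 = L OR H = H
y2 = x6 NAND x2 = H NAND L = H
y4 = y2 NAND x6 = H NAND H = L
y6 = NOT x5 = NOT H = L
y8 = y6 NAND x5 = L NAND H = H
y9 = y1 NAND y2 = H NAND H = L
y14 = y8 AND x3 = H AND H = H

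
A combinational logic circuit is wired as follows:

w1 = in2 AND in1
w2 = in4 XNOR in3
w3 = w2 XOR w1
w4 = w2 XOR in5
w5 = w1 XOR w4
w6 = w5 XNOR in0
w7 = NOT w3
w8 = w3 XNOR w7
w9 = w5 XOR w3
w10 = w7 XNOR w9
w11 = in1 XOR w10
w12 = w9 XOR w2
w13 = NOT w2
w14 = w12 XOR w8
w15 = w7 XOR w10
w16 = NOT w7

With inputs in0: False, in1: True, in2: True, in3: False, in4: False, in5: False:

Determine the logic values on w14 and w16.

w14 = True; w16 = False

w1 = in2 AND in1 = True AND True = True
w2 = in4 XNOR in3 = False XNOR False = True
w3 = w2 XOR w1 = True XOR True = False
w4 = w2 XOR in5 = True XOR False = True
w5 = w1 XOR w4 = True XOR True = False
w7 = NOT w3 = NOT False = True
w8 = w3 XNOR w7 = False XNOR True = False
w9 = w5 XOR w3 = False XOR False = False
w12 = w9 XOR w2 = False XOR True = True
w14 = w12 XOR w8 = True XOR False = True
w16 = NOT w7 = NOT True = False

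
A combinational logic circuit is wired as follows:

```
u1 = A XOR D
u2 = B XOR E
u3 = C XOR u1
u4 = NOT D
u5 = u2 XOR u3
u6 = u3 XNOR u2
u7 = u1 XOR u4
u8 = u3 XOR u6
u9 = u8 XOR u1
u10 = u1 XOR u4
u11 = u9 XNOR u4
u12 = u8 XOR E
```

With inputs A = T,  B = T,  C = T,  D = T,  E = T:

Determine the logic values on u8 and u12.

u8 = T  u12 = F

u1 = A XOR D = T XOR T = F
u2 = B XOR E = T XOR T = F
u3 = C XOR u1 = T XOR F = T
u6 = u3 XNOR u2 = T XNOR F = F
u8 = u3 XOR u6 = T XOR F = T
u12 = u8 XOR E = T XOR T = F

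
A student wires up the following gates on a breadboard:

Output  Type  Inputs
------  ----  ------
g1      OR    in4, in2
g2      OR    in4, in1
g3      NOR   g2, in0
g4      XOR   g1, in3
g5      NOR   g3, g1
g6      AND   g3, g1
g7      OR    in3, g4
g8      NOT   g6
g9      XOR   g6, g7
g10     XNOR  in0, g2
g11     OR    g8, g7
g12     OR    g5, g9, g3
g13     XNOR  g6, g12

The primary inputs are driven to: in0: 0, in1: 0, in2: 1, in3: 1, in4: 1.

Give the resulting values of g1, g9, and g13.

g1 = in4 OR in2 = 1 OR 1 = 1
g2 = in4 OR in1 = 1 OR 0 = 1
g3 = g2 NOR in0 = 1 NOR 0 = 0
g4 = g1 XOR in3 = 1 XOR 1 = 0
g5 = g3 NOR g1 = 0 NOR 1 = 0
g6 = g3 AND g1 = 0 AND 1 = 0
g7 = in3 OR g4 = 1 OR 0 = 1
g9 = g6 XOR g7 = 0 XOR 1 = 1
g12 = g5 OR g9 OR g3 = 0 OR 1 OR 0 = 1
g13 = g6 XNOR g12 = 0 XNOR 1 = 0

g1 = 1, g9 = 1, g13 = 0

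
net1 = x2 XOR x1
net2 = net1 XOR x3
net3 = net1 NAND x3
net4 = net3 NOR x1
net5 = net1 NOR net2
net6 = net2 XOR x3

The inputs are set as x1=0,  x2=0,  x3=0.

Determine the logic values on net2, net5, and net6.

net2 = 0, net5 = 1, net6 = 0

net1 = x2 XOR x1 = 0 XOR 0 = 0
net2 = net1 XOR x3 = 0 XOR 0 = 0
net5 = net1 NOR net2 = 0 NOR 0 = 1
net6 = net2 XOR x3 = 0 XOR 0 = 0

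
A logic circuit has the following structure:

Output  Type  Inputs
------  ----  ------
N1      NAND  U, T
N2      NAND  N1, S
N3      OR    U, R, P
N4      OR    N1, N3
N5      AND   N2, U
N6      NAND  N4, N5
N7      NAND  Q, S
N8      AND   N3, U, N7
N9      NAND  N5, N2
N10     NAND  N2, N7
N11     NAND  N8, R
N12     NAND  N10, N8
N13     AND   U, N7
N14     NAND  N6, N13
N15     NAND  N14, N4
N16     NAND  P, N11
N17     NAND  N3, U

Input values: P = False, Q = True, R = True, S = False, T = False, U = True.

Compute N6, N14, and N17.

N1 = U NAND T = True NAND False = True
N2 = N1 NAND S = True NAND False = True
N3 = U OR R OR P = True OR True OR False = True
N4 = N1 OR N3 = True OR True = True
N5 = N2 AND U = True AND True = True
N6 = N4 NAND N5 = True NAND True = False
N7 = Q NAND S = True NAND False = True
N13 = U AND N7 = True AND True = True
N14 = N6 NAND N13 = False NAND True = True
N17 = N3 NAND U = True NAND True = False

N6 = False  N14 = True  N17 = False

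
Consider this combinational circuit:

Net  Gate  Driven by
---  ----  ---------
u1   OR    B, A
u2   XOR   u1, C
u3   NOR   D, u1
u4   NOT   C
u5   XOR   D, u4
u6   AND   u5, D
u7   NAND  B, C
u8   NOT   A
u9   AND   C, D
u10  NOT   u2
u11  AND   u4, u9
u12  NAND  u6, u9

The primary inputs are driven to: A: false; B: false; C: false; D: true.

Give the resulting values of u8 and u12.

u8 = true, u12 = true

u4 = NOT C = NOT false = true
u5 = D XOR u4 = true XOR true = false
u6 = u5 AND D = false AND true = false
u8 = NOT A = NOT false = true
u9 = C AND D = false AND true = false
u12 = u6 NAND u9 = false NAND false = true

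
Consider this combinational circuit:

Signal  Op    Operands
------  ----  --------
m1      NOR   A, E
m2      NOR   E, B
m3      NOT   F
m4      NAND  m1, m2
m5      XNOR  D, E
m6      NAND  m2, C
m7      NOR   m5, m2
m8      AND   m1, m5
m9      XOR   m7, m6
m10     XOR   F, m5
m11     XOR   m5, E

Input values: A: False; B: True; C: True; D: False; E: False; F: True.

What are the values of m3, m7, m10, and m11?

m3 = False  m7 = False  m10 = False  m11 = True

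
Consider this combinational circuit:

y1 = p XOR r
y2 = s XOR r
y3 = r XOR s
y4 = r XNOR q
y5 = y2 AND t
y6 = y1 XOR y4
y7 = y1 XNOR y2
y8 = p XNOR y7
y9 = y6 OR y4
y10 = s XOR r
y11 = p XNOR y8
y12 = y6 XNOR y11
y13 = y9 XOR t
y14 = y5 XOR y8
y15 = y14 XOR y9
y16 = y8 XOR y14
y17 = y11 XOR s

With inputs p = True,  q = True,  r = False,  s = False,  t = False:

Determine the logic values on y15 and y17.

y1 = p XOR r = True XOR False = True
y2 = s XOR r = False XOR False = False
y4 = r XNOR q = False XNOR True = False
y5 = y2 AND t = False AND False = False
y6 = y1 XOR y4 = True XOR False = True
y7 = y1 XNOR y2 = True XNOR False = False
y8 = p XNOR y7 = True XNOR False = False
y9 = y6 OR y4 = True OR False = True
y11 = p XNOR y8 = True XNOR False = False
y14 = y5 XOR y8 = False XOR False = False
y15 = y14 XOR y9 = False XOR True = True
y17 = y11 XOR s = False XOR False = False

y15 = True; y17 = False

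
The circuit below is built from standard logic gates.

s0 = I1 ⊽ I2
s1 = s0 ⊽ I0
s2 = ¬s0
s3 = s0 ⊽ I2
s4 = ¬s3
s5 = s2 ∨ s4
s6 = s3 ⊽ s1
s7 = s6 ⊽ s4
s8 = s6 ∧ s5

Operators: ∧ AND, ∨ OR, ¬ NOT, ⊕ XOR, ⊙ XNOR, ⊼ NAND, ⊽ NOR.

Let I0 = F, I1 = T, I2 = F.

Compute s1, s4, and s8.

s1 = T  s4 = F  s8 = F

s0 = I1 NOR I2 = T NOR F = F
s1 = s0 NOR I0 = F NOR F = T
s2 = NOT s0 = NOT F = T
s3 = s0 NOR I2 = F NOR F = T
s4 = NOT s3 = NOT T = F
s5 = s2 OR s4 = T OR F = T
s6 = s3 NOR s1 = T NOR T = F
s8 = s6 AND s5 = F AND T = F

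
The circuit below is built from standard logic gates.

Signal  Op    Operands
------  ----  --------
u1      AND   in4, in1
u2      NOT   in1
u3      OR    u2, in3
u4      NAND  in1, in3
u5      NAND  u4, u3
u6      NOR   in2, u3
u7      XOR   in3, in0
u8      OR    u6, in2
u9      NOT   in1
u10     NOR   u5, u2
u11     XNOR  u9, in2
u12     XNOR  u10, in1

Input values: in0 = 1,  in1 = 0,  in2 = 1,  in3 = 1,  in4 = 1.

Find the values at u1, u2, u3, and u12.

u1 = 0; u2 = 1; u3 = 1; u12 = 1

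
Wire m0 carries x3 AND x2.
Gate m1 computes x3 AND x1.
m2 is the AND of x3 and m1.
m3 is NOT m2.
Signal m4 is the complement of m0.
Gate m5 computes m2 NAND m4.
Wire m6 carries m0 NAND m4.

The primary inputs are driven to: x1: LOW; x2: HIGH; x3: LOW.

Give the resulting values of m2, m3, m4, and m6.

m2 = LOW, m3 = HIGH, m4 = HIGH, m6 = HIGH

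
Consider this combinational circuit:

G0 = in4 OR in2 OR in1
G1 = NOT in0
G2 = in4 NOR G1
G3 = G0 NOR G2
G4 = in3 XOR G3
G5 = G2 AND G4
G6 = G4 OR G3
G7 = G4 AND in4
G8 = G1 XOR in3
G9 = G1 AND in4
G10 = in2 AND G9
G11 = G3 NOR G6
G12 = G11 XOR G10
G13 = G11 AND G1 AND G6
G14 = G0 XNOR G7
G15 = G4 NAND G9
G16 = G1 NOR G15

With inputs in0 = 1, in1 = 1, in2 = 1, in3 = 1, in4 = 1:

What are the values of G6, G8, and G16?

G6 = 1  G8 = 1  G16 = 0

G0 = in4 OR in2 OR in1 = 1 OR 1 OR 1 = 1
G1 = NOT in0 = NOT 1 = 0
G2 = in4 NOR G1 = 1 NOR 0 = 0
G3 = G0 NOR G2 = 1 NOR 0 = 0
G4 = in3 XOR G3 = 1 XOR 0 = 1
G6 = G4 OR G3 = 1 OR 0 = 1
G8 = G1 XOR in3 = 0 XOR 1 = 1
G9 = G1 AND in4 = 0 AND 1 = 0
G15 = G4 NAND G9 = 1 NAND 0 = 1
G16 = G1 NOR G15 = 0 NOR 1 = 0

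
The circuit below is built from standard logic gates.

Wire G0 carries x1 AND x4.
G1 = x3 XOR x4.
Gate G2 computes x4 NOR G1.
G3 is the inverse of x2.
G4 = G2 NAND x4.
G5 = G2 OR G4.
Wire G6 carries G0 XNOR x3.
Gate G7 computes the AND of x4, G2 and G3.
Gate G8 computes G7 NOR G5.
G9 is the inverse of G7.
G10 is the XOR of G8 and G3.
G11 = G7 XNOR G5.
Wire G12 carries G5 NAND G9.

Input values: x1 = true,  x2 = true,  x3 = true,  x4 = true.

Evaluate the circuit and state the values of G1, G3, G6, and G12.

G0 = x1 AND x4 = true AND true = true
G1 = x3 XOR x4 = true XOR true = false
G2 = x4 NOR G1 = true NOR false = false
G3 = NOT x2 = NOT true = false
G4 = G2 NAND x4 = false NAND true = true
G5 = G2 OR G4 = false OR true = true
G6 = G0 XNOR x3 = true XNOR true = true
G7 = x4 AND G2 AND G3 = true AND false AND false = false
G9 = NOT G7 = NOT false = true
G12 = G5 NAND G9 = true NAND true = false

G1 = false, G3 = false, G6 = true, G12 = false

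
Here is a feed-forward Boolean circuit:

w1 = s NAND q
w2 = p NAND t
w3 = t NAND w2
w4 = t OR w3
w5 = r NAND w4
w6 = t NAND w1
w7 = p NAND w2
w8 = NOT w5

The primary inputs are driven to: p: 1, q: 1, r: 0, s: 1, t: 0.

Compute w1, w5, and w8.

w1 = s NAND q = 1 NAND 1 = 0
w2 = p NAND t = 1 NAND 0 = 1
w3 = t NAND w2 = 0 NAND 1 = 1
w4 = t OR w3 = 0 OR 1 = 1
w5 = r NAND w4 = 0 NAND 1 = 1
w8 = NOT w5 = NOT 1 = 0

w1 = 0  w5 = 1  w8 = 0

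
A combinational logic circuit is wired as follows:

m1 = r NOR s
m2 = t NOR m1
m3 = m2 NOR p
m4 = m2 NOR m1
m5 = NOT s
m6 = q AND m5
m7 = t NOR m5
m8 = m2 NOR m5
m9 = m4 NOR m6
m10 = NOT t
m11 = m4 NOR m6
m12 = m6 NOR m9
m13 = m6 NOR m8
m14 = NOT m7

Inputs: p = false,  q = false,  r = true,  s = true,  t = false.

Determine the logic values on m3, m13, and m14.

m3 = false, m13 = true, m14 = false

m1 = r NOR s = true NOR true = false
m2 = t NOR m1 = false NOR false = true
m3 = m2 NOR p = true NOR false = false
m5 = NOT s = NOT true = false
m6 = q AND m5 = false AND false = false
m7 = t NOR m5 = false NOR false = true
m8 = m2 NOR m5 = true NOR false = false
m13 = m6 NOR m8 = false NOR false = true
m14 = NOT m7 = NOT true = false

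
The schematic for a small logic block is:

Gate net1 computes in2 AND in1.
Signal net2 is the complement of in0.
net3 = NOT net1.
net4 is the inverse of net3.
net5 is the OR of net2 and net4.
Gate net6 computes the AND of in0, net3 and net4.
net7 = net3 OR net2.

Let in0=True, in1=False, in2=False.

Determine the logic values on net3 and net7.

net3 = True  net7 = True

net1 = in2 AND in1 = False AND False = False
net2 = NOT in0 = NOT True = False
net3 = NOT net1 = NOT False = True
net7 = net3 OR net2 = True OR False = True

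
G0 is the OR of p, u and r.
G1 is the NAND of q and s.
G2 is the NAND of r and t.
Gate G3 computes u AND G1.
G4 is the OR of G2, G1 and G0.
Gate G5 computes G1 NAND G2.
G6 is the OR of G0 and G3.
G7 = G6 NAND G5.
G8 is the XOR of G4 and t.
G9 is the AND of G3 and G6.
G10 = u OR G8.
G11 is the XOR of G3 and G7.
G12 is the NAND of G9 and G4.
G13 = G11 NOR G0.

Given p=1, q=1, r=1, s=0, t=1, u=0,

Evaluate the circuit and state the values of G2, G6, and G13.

G0 = p OR u OR r = 1 OR 0 OR 1 = 1
G1 = q NAND s = 1 NAND 0 = 1
G2 = r NAND t = 1 NAND 1 = 0
G3 = u AND G1 = 0 AND 1 = 0
G5 = G1 NAND G2 = 1 NAND 0 = 1
G6 = G0 OR G3 = 1 OR 0 = 1
G7 = G6 NAND G5 = 1 NAND 1 = 0
G11 = G3 XOR G7 = 0 XOR 0 = 0
G13 = G11 NOR G0 = 0 NOR 1 = 0

G2 = 0, G6 = 1, G13 = 0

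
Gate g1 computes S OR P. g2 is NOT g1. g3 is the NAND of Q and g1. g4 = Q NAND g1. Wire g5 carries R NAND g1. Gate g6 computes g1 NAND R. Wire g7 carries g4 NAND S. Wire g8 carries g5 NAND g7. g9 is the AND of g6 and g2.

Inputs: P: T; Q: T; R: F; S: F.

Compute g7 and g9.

g1 = S OR P = F OR T = T
g2 = NOT g1 = NOT T = F
g4 = Q NAND g1 = T NAND T = F
g6 = g1 NAND R = T NAND F = T
g7 = g4 NAND S = F NAND F = T
g9 = g6 AND g2 = T AND F = F

g7 = T  g9 = F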